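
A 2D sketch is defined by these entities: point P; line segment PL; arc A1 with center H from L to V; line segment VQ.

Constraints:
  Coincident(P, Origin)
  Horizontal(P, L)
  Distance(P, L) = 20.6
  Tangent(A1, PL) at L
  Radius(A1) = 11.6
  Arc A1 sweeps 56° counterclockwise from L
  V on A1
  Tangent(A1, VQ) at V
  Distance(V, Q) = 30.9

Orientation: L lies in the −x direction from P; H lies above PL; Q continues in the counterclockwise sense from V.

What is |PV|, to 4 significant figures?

12.12

P is at the origin; P and L share the same y with |PL| = 20.6 and L on the −x side, so L = (-20.60, 0.000). Since A1 is tangent to PL there, HL ⟂ PL, so H = L + (0, 11.6) = (-20.60, 11.60). On A1, L sits at bearing -90° from H; a 56° counterclockwise sweep puts V at bearing -34°, so V = H + 11.6·(cos -34°, sin -34°) = (-10.98, 5.113). Then |PV| = |V − P| = 12.12.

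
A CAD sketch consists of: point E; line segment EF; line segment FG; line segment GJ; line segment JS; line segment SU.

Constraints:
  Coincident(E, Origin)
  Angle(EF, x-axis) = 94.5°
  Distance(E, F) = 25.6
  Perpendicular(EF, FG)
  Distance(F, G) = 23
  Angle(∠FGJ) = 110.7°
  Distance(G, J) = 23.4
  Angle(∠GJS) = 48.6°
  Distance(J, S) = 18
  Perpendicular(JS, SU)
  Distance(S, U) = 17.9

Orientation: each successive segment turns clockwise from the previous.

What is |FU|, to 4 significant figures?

20.80

E is at the origin; EF runs at 94.5° with length 25.6, so F = (-2.009, 25.52). EF is perpendicular to FG, so FG runs at 4.500°; with |FG| = 23.0, G = (20.92, 27.33). ∠FGJ = 110.7° gives GJ at -64.80° from the x-axis; with |GJ| = 23.4, J = (30.88, 6.153). ∠GJS = 48.6° gives JS at 163.8° from the x-axis; with |JS| = 18.0, S = (13.60, 11.17). The perpendicularity gives SU at right angles to JS, so SU runs at 73.80°; with |SU| = 17.9, U = (18.59, 28.36). Then |FU| = |U − F| = 20.80.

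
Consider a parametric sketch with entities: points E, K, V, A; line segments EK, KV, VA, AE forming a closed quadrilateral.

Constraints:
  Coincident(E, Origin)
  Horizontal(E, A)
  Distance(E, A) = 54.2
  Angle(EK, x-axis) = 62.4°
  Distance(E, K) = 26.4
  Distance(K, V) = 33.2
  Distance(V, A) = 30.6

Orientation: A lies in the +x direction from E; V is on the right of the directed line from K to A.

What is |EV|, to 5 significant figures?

25.625

Checks: |KV| = 33.20 ✓; |VA| = 30.60 ✓.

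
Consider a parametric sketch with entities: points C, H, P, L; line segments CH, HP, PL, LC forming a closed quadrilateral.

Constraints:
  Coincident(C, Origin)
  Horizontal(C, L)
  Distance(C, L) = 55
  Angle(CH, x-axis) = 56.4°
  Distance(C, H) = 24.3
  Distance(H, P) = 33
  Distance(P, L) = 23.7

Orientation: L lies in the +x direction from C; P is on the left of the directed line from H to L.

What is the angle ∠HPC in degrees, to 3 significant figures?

22.3°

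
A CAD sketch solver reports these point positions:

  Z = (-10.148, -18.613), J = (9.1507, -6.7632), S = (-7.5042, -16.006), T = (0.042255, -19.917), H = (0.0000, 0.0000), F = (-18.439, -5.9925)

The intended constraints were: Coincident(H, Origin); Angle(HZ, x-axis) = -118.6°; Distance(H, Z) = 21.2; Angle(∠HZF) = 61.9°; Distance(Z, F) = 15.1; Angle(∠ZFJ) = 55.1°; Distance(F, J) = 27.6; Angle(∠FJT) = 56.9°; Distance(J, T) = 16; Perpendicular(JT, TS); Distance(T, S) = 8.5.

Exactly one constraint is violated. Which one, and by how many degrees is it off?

Perpendicular(JT, TS) — off by 7.31°.

H = (0.00, 0.00) ✓; HZ at -118.6° ✓; |HZ| = 21.20 ✓; ∠HZF = 61.90° ✓; |ZF| = 15.10 ✓; ∠ZFJ = 55.10° ✓; |FJ| = 27.60 ✓; ∠FJT = 56.90° ✓; |JT| = 16.00 ✓; ∠(JT, TS) = 82.69° ✗; |TS| = 8.500 ✓.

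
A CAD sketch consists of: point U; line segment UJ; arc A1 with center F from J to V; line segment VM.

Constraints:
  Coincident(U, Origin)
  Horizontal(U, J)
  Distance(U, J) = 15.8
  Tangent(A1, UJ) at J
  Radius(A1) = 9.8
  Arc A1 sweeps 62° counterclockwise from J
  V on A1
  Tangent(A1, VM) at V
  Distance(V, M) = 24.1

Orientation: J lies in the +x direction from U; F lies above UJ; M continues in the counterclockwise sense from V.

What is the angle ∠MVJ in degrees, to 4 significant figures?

149.0°

U is at the origin; U and J share the same y with |UJ| = 15.8 and J on the +x side, so J = (15.80, 0.000). Since A1 is tangent to UJ there, FJ ⟂ UJ, so F = J + (0, 9.8) = (15.80, 9.800). On A1, J sits at bearing -90° from F; a 62° counterclockwise sweep puts V at bearing -28°, so V = F + 9.8·(cos -28°, sin -28°) = (24.45, 5.199). The tangent condition forces FV to be normal to VM, so VM runs along (−sin -28°, cos -28°); with |VM| = 24.1, M = (35.77, 26.48). Then cos ∠MVJ = VM·VJ / (|VM||VJ|), giving 149.0°.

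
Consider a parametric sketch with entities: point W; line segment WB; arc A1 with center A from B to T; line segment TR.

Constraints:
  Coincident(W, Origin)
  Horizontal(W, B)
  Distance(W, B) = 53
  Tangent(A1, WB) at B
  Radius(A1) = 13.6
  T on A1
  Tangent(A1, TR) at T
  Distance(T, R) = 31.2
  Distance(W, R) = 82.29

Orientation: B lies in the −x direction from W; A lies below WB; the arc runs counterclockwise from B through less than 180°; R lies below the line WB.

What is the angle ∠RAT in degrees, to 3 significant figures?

66.4°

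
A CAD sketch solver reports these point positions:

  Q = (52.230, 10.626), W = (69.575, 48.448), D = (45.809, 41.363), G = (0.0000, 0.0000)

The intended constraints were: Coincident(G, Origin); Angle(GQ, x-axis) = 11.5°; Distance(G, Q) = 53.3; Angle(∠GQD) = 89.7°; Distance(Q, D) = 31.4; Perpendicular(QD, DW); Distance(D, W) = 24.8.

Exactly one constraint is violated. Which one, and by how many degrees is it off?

Perpendicular(QD, DW) — off by 4.80°.

G = (0.00, 0.00) ✓; GQ at 11.50° ✓; |GQ| = 53.30 ✓; ∠GQD = 89.70° ✓; |QD| = 31.40 ✓; ∠(QD, DW) = 85.20° ✗; |DW| = 24.80 ✓.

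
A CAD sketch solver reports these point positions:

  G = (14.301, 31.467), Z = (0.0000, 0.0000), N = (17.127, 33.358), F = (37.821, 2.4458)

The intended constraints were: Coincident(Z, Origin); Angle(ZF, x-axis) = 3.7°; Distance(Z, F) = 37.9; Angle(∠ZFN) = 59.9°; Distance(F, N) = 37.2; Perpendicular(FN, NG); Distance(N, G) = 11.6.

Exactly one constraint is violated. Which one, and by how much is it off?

Distance(N, G) = 11.6 — off by 8.20.

Z = (0.00, 0.00) ✓; ZF at 3.700° ✓; |ZF| = 37.90 ✓; ∠ZFN = 59.90° ✓; |FN| = 37.20 ✓; ∠(FN, NG) = 89.99° ✓; |NG| = 3.400 ✗.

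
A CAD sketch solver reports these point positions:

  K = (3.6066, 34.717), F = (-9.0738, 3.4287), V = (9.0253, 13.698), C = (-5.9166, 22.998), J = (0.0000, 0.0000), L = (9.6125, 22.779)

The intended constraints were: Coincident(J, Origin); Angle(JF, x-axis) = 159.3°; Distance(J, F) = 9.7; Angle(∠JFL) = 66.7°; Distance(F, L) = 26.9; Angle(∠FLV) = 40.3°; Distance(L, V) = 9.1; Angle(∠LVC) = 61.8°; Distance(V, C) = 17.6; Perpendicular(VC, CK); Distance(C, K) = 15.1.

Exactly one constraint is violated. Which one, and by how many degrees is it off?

Perpendicular(VC, CK) — off by 7.20°.

J = (0.00, 0.00) ✓; JF at 159.3° ✓; |JF| = 9.700 ✓; ∠JFL = 66.70° ✓; |FL| = 26.90 ✓; ∠FLV = 40.30° ✓; |LV| = 9.100 ✓; ∠LVC = 61.80° ✓; |VC| = 17.60 ✓; ∠(VC, CK) = 97.20° ✗; |CK| = 15.10 ✓.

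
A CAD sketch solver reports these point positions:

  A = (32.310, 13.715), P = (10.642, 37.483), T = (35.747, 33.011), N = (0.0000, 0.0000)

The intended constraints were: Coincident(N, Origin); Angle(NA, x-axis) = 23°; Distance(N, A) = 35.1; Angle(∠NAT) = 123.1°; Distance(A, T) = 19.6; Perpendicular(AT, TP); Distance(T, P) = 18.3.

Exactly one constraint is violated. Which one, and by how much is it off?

Distance(T, P) = 18.3 — off by 7.20.

N = (0.00, 0.00) ✓; NA at 23.00° ✓; |NA| = 35.10 ✓; ∠NAT = 123.1° ✓; |AT| = 19.60 ✓; ∠(AT, TP) = 90.00° ✓; |TP| = 25.50 ✗.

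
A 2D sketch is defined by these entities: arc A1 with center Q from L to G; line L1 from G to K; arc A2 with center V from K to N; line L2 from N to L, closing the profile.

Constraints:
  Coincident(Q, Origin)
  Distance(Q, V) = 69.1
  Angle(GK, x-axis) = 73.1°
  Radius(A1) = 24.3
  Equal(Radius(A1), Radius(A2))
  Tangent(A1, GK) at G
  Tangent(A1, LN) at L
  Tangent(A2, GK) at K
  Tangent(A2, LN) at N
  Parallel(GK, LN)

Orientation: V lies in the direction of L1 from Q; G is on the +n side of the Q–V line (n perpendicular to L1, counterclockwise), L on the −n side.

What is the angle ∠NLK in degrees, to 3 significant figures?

35.1°

The slot axis is L1's direction at 73.1°, so u = (cos 73.1°, sin 73.1°) = (0.291, 0.957) and n = (−sin 73.1°, cos 73.1°) = (-0.957, 0.291). Q is at the origin and V lies 69.1 along u from Q, so V = 69.1·u = (20.1, 66.1). Tangency of A1 to both parallel lines with radius 24.3 puts G and L at Q ± 24.3·n: G = (-23.3, 7.06), L = (23.3, -7.06). Equal radii place K and N the same way about V: K = V + 24.3·n = (-3.16, 73.2), N = V − 24.3·n = (43.3, 59.1). Then cos ∠NLK = LN·LK / (|LN||LK|), giving 35.1°.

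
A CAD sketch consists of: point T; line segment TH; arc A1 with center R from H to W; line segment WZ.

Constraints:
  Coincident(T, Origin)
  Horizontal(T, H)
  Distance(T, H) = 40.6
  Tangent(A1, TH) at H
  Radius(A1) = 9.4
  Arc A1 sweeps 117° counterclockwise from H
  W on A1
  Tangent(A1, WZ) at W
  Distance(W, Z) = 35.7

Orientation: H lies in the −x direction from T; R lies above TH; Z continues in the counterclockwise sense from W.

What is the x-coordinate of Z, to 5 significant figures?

-48.432

On A1, H sits at bearing -90° from R; a 117° counterclockwise sweep puts W at bearing 27°, so W = R + 9.4·(cos 27°, sin 27°) = (-32.225, 13.668). Tangency of A1 to WZ means the radius RW is perpendicular to WZ, so WZ runs along (−sin 27°, cos 27°); with |WZ| = 35.7, Z = (-48.432, 45.476). So Z.x = -48.432.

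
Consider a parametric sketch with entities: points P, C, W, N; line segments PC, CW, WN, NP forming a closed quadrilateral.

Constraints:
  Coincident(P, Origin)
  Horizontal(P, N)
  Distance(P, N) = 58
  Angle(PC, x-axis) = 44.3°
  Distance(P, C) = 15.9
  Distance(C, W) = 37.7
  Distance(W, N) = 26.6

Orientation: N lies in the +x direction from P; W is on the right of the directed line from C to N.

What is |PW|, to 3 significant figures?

40.6

Checks: |CW| = 37.70 ✓; |WN| = 26.60 ✓.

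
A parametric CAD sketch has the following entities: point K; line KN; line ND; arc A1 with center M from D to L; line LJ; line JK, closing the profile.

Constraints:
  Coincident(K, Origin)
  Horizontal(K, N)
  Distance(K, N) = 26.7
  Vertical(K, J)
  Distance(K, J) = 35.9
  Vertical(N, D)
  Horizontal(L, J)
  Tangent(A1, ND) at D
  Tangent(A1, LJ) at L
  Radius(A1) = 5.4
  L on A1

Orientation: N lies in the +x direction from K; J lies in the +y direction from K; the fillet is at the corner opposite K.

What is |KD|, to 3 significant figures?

40.5

The virtual corner opposite K is at (26.7, 35.9). A1 meets ND tangentially, so MD is at right angles to ND and tangency of A1 to LJ means the radius ML is perpendicular to LJ, with radius 5.4, so the center M sits 5.4 in from both sides at M = (21.3, 30.5). That places the tangent points at D = (26.7, 30.5) on ND and L = (21.3, 35.9) on LJ. Then |KD| = |D − K| = 40.5.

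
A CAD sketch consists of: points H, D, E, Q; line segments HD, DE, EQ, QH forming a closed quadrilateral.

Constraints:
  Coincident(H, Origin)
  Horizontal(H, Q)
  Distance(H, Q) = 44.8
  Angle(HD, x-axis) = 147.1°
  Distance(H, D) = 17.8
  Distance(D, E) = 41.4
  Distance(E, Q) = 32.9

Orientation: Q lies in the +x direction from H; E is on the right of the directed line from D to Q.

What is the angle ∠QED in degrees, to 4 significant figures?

108.5°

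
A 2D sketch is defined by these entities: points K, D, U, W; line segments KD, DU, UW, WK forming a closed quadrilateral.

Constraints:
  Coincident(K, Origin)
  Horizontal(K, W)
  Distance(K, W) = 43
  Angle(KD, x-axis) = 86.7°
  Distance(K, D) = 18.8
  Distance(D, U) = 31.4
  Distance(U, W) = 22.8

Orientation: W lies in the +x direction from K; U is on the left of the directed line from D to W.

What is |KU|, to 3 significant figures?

38.2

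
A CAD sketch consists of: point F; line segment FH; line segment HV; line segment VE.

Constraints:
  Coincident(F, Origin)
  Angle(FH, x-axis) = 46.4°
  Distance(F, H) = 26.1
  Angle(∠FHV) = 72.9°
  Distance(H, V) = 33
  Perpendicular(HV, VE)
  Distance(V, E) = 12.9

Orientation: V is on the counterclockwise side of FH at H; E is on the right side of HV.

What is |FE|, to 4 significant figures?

45.54

F is at the origin; FH runs at 46.4° with length 26.1, so H = 26.1·(cos 46.4°, sin 46.4°) = (18.00, 18.90). ∠FHV = 72.9°, so HV runs at 46.4° + (180° − 72.9°) = 153.5° from the x-axis; with |HV| = 33.0, V = H + 33.0·(cos 153.5°, sin 153.5°) = (-11.53, 33.63). HV ⟂ VE; with |VE| = 12.9 on the right of HV, E = V + 12.9·(0.4462, 0.8949) = (-5.778, 45.17). Then |FE| = |E − F| = 45.54.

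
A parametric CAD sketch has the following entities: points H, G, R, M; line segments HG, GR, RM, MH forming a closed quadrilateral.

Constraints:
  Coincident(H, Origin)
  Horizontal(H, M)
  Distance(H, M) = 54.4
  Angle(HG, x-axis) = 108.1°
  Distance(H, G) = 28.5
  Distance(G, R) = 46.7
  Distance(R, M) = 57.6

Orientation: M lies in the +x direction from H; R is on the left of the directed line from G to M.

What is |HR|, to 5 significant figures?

60.558

Checks: |GR| = 46.70 ✓; |RM| = 57.60 ✓.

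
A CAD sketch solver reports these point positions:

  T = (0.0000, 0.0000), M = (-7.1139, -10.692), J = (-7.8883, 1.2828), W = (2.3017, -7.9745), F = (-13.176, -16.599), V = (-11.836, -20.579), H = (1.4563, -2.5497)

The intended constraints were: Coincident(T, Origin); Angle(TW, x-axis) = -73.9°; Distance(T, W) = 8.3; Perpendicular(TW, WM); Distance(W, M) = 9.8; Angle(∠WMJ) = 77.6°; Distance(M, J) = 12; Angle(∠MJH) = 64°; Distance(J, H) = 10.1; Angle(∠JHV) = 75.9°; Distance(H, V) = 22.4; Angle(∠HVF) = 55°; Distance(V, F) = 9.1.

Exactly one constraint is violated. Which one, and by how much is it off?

Distance(V, F) = 9.1 — off by 4.90.

T = (0.00, 0.00) ✓; TW at -73.90° ✓; |TW| = 8.300 ✓; ∠(TW, WM) = 90.00° ✓; |WM| = 9.800 ✓; ∠WMJ = 77.60° ✓; |MJ| = 12.00 ✓; ∠MJH = 64.00° ✓; |JH| = 10.10 ✓; ∠JHV = 75.90° ✓; |HV| = 22.40 ✓; ∠HVF = 55.01° ✓; |VF| = 4.200 ✗.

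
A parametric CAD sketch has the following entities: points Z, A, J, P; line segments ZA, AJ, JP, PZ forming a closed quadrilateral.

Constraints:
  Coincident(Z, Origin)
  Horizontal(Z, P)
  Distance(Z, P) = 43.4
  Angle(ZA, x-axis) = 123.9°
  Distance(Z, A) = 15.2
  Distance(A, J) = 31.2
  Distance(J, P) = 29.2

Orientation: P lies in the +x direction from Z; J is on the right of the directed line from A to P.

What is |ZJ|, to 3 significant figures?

17.0

Checks: |AJ| = 31.20 ✓; |JP| = 29.20 ✓.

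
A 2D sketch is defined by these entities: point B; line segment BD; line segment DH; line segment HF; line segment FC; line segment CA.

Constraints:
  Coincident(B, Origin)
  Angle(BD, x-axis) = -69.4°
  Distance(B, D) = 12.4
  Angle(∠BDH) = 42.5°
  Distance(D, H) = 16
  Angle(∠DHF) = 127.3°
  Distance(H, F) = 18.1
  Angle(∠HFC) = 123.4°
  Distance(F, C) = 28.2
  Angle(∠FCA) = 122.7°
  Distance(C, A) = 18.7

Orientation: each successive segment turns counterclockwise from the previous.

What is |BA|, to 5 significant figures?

38.217

B is at the origin; BD runs at -69.4° with length 12.4, so D = (4.3628, -11.607). ∠BDH = 42.5° gives DH at 68.100° from the x-axis; with |DH| = 16.0, H = (10.331, 3.2382). ∠DHF = 127.3° gives HF at 120.80° from the x-axis; with |HF| = 18.1, F = (1.0627, 18.785). ∠HFC = 123.4° gives FC at 177.40° from the x-axis; with |FC| = 28.2, C = (-27.108, 20.065). ∠FCA = 122.7° gives CA at -125.30° from the x-axis; with |CA| = 18.7, A = (-37.914, 4.8029). Then |BA| = |A − B| = 38.217.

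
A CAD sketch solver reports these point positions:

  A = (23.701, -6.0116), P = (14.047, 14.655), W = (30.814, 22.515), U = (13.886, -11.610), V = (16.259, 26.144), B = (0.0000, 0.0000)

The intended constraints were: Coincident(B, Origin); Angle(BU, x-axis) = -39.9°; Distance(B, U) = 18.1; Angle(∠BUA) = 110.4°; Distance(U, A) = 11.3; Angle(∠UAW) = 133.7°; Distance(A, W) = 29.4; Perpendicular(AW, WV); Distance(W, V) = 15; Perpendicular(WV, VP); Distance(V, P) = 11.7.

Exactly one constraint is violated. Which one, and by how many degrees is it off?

Perpendicular(WV, VP) — off by 3.10°.

B = (0.00, 0.00) ✓; BU at -39.90° ✓; |BU| = 18.10 ✓; ∠BUA = 110.4° ✓; |UA| = 11.30 ✓; ∠UAW = 133.7° ✓; |AW| = 29.40 ✓; ∠(AW, WV) = 90.00° ✓; |WV| = 15.00 ✓; ∠(WV, VP) = 93.10° ✗; |VP| = 11.70 ✓.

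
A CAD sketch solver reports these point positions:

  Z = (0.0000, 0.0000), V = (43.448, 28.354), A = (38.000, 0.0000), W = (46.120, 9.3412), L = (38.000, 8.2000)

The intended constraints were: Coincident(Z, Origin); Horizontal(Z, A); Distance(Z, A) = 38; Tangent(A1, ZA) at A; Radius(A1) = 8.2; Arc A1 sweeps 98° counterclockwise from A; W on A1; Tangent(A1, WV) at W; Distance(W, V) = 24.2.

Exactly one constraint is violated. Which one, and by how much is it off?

Distance(W, V) = 24.2 — off by 5.00.

Z = (0.00, 0.00) ✓; Z.y = 0.00, A.y = 0.00 ✓; |ZA| = 38.00 ✓; ∠(LA, AZ) = 90.00° ✓; |LA| = 8.200 ✓; bearing(L→W) − bearing(L→A) = 98.00° ✓; |LW| = 8.200 ✓; ∠(LW, WV) = 90.00° ✓; |WV| = 19.20 ✗.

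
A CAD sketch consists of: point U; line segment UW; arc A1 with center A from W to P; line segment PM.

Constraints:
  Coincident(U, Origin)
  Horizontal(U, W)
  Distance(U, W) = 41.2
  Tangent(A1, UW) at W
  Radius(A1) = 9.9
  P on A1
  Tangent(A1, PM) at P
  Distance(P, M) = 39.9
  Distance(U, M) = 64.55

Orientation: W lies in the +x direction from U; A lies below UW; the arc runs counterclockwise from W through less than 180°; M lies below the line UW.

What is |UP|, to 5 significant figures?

33.681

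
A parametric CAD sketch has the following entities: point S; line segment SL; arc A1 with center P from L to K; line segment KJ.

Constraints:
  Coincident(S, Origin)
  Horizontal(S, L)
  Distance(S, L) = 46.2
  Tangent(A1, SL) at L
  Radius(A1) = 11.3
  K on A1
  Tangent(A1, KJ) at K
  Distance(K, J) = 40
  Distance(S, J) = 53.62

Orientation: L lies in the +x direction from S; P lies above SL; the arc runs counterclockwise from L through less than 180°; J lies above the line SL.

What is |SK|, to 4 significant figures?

57.44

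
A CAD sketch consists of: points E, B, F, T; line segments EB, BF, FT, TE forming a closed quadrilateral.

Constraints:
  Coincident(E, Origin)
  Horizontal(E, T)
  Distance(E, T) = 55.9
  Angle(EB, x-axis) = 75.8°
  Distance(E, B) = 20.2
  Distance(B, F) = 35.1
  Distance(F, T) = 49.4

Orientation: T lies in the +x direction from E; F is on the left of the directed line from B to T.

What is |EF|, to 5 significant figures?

53.017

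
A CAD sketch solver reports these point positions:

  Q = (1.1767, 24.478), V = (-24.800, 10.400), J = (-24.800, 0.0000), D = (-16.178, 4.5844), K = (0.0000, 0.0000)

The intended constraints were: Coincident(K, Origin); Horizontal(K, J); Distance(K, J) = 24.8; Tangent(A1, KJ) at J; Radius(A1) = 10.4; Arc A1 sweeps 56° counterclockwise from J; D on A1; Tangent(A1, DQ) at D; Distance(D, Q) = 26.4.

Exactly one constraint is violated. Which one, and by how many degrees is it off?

Tangent(A1, DQ) at D — off by 7.10°.

K = (0.00, 0.00) ✓; K.y = 0.00, J.y = 0.00 ✓; |KJ| = 24.80 ✓; ∠(VJ, JK) = 90.00° ✓; |VJ| = 10.40 ✓; bearing(V→D) − bearing(V→J) = 56.00° ✓; |VD| = 10.40 ✓; ∠(VD, DQ) = 97.10° ✗; |DQ| = 26.40 ✓.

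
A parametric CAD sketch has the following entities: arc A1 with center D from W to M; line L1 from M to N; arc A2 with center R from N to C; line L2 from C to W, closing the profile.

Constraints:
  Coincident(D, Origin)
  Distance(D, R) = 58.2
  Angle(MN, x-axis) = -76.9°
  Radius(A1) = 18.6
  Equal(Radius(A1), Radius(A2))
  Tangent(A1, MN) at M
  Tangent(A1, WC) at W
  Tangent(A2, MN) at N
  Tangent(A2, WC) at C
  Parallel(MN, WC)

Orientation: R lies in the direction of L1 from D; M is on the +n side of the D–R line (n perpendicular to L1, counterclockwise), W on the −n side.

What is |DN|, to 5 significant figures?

61.100

Tangency of A1 to both parallel lines with radius 18.6 puts M and W at D ± 18.6·n: M = (18.116, 4.2157), W = (-18.116, -4.2157). Equal radii place N and C the same way about R: N = R + 18.6·n = (31.307, -52.470), C = R − 18.6·n = (-4.9248, -60.901). Then |DN| = |N − D| = 61.100.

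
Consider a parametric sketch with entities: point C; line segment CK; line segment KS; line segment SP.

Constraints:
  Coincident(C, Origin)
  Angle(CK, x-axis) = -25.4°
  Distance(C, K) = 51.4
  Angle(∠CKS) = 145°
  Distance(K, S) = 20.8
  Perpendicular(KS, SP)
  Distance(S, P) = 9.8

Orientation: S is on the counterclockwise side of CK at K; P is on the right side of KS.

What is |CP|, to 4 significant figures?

74.16

C is at the origin; CK runs at -25.4° with length 51.4, so K = 51.4·(cos -25.4°, sin -25.4°) = (46.43, -22.05). ∠CKS = 145.0°, so KS runs at -25.4° + (180° − 145.0°) = 9.600° from the x-axis; with |KS| = 20.8, S = K + 20.8·(cos 9.600°, sin 9.600°) = (66.94, -18.58). The perpendicularity gives SP at right angles to KS; with |SP| = 9.8 on the right of KS, P = S + 9.8·(0.1668, -0.9860) = (68.57, -28.24). Then |CP| = |P − C| = 74.16.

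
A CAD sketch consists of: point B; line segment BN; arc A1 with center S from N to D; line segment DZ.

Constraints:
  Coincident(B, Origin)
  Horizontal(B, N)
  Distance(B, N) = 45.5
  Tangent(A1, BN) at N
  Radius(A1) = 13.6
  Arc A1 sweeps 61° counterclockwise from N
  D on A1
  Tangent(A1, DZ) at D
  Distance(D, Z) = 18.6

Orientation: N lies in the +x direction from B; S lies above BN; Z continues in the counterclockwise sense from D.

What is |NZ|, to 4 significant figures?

31.29

B is at the origin; BN is horizontal with |BN| = 45.5 and N on the +x side, so N = (45.50, 0.000). The tangent condition forces SN to be normal to BN, so S = N + (0, 13.6) = (45.50, 13.60). On A1, N sits at bearing -90° from S; a 61° counterclockwise sweep puts D at bearing -29°, so D = S + 13.6·(cos -29°, sin -29°) = (57.39, 7.007). Tangency of A1 to DZ means the radius SD is perpendicular to DZ, so DZ runs along (−sin -29°, cos -29°); with |DZ| = 18.6, Z = (66.41, 23.27). Then |NZ| = |Z − N| = 31.29.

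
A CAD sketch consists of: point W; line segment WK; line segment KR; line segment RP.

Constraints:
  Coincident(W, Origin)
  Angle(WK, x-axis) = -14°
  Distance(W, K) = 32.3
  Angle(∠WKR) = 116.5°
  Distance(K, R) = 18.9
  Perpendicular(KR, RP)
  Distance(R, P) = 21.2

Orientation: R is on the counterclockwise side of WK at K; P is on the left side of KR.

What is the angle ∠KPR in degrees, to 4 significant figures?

41.72°

W is at the origin; WK runs at -14.0° with length 32.3, so K = 32.3·(cos -14.0°, sin -14.0°) = (31.34, -7.814). ∠WKR = 116.5°, so KR runs at -14.0° + (180° − 116.5°) = 49.50° from the x-axis; with |KR| = 18.9, R = K + 18.9·(cos 49.50°, sin 49.50°) = (43.62, 6.558). KR ⟂ RP; with |RP| = 21.2 on the left of KR, P = R + 21.2·(-0.7604, 0.6494) = (27.49, 20.33). Then cos ∠KPR = PK·PR / (|PK||PR|), giving 41.72°.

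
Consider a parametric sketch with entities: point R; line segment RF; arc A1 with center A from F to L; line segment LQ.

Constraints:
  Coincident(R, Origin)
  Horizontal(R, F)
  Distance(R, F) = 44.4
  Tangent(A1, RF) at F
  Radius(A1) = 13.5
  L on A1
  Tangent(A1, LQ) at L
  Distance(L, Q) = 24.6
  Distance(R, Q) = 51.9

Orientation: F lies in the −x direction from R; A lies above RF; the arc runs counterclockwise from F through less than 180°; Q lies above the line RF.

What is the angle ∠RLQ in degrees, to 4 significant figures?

122.2°

R is at the origin; R and F share the same y with |RF| = 44.4 and F on the −x side, so F = (-44.40, 0.000). Tangency of A1 to RF means the radius AF is perpendicular to RF, so A = F + (0, 13.5) = (-44.40, 13.50). Since AL ⟂ LQ (tangency), |AQ| = √(13.5² + 24.6²) = 28.06 regardless of where L sits on A1. So Q lies on both circle(R, 51.9) and circle(A, 28.06); the above-RF intersection is Q = (-33.72, 39.45). L is the foot of the tangent from Q: L = (-30.98, 15.00).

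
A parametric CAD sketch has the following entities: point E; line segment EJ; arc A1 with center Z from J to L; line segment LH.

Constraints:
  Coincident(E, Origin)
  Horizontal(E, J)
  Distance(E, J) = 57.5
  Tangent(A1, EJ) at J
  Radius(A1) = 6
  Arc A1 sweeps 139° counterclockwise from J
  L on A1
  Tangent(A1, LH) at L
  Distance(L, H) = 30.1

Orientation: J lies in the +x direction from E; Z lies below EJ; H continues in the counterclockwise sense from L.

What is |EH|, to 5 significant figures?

82.069

E is at the origin; EJ is horizontal with |EJ| = 57.5 and J on the +x side, so J = (57.500, 0.0000). Since A1 is tangent to EJ there, ZJ ⟂ EJ, so Z = J + (0, -6) = (57.500, -6.0000). On A1, J sits at bearing 90° from Z; a 139° counterclockwise sweep puts L at bearing 229°, so L = Z + 6.0·(cos 229°, sin 229°) = (53.564, -10.528). A1 meets LH tangentially, so ZL is at right angles to LH, so LH runs along (−sin 229°, cos 229°); with |LH| = 30.1, H = (76.280, -30.276). Then |EH| = |H − E| = 82.069.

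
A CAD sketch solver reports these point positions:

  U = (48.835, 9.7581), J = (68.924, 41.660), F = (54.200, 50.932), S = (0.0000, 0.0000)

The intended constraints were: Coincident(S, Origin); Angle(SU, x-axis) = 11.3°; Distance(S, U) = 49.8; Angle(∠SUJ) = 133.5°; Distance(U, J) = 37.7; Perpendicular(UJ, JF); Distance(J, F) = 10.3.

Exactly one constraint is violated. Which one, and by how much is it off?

Distance(J, F) = 10.3 — off by 7.10.

S = (0.00, 0.00) ✓; SU at 11.30° ✓; |SU| = 49.80 ✓; ∠SUJ = 133.5° ✓; |UJ| = 37.70 ✓; ∠(UJ, JF) = 90.00° ✓; |JF| = 17.40 ✗.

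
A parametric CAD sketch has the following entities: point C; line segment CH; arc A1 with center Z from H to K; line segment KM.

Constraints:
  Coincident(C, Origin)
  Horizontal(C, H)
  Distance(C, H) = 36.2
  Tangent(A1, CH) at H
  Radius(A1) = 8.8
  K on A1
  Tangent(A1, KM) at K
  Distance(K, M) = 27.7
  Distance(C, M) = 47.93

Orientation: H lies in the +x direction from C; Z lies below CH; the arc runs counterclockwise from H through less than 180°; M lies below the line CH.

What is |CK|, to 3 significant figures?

29.1

Checks: |ZK| = 8.800 ✓; ∠(ZK, KM) = 90.00° ✓; |KM| = 27.70 ✓; |CM| = 47.93 ✓.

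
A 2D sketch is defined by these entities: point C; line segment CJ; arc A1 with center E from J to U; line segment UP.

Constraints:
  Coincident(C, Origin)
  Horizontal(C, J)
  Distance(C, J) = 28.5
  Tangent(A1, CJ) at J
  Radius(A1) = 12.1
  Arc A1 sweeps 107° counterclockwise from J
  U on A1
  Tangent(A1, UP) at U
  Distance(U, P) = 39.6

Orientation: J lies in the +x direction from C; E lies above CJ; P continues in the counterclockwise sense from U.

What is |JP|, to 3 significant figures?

53.5

C is at the origin; C and J share the same y with |CJ| = 28.5 and J on the +x side, so J = (28.5, 0.00). A1 meets CJ tangentially, so EJ is at right angles to CJ, so E = J + (0, 12.1) = (28.5, 12.1). On A1, J sits at bearing -90° from E; a 107° counterclockwise sweep puts U at bearing 17°, so U = E + 12.1·(cos 17°, sin 17°) = (40.1, 15.6). Tangency of A1 to UP means the radius EU is perpendicular to UP, so UP runs along (−sin 17°, cos 17°); with |UP| = 39.6, P = (28.5, 53.5). Then |JP| = |P − J| = 53.5.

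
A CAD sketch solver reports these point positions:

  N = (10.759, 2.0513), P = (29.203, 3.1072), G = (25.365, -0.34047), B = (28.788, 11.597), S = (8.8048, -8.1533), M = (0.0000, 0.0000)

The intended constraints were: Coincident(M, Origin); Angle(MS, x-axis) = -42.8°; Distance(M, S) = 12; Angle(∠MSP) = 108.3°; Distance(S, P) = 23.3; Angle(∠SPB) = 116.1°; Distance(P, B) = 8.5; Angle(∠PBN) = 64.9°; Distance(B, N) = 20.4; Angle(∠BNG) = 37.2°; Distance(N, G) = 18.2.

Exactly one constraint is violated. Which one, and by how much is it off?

Distance(N, G) = 18.2 — off by 3.40.

M = (0.00, 0.00) ✓; MS at -42.80° ✓; |MS| = 12.00 ✓; ∠MSP = 108.3° ✓; |SP| = 23.30 ✓; ∠SPB = 116.1° ✓; |PB| = 8.500 ✓; ∠PBN = 64.90° ✓; |BN| = 20.40 ✓; ∠BNG = 37.20° ✓; |NG| = 14.80 ✗.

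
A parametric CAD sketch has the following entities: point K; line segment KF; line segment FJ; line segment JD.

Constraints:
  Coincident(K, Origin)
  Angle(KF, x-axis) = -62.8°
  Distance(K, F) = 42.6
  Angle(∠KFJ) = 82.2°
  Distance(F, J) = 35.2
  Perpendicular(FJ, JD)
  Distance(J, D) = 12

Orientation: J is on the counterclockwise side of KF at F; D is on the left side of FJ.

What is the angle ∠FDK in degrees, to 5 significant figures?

64.581°

∠KFJ = 82.2°, so FJ runs at -62.8° + (180° − 82.2°) = 35.000° from the x-axis; with |FJ| = 35.2, J = F + 35.2·(cos 35.000°, sin 35.000°) = (48.307, -17.699). FJ ⟂ JD; with |JD| = 12.0 on the left of FJ, D = J + 12.0·(-0.57358, 0.81915) = (41.424, -7.8694). Then cos ∠FDK = DF·DK / (|DF||DK|), giving 64.581°.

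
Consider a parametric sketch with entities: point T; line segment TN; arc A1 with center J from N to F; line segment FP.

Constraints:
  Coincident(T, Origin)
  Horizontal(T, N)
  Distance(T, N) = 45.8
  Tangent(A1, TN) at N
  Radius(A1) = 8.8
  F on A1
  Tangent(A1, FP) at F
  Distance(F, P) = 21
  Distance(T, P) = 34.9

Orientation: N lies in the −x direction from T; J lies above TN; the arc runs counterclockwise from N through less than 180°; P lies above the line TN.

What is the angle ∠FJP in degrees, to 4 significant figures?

67.26°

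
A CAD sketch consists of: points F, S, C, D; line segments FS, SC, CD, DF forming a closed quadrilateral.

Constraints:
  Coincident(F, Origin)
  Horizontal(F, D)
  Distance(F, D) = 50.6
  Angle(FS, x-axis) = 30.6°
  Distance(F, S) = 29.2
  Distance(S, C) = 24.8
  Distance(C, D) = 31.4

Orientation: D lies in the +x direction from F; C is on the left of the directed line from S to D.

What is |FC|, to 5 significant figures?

53.827

F is at the origin; F and D share the same y with |FD| = 50.6 and D in +x, so D = (50.6, 0). FS runs at 30.6° with |FS| = 29.2, so S = (25.134, 14.864). C is determined by |SC| = 24.8 and |CD| = 31.4 together: it lies at the intersection of circle(S, 24.8) and circle(D, 31.4). With |SD| = 29.487, the foot of the radical line on SD is 8.4538 from S and the perpendicular offset is √(24.8² − 8.4538²) = 23.315. Taking the left-of-SD solution: C = (44.188, 30.738).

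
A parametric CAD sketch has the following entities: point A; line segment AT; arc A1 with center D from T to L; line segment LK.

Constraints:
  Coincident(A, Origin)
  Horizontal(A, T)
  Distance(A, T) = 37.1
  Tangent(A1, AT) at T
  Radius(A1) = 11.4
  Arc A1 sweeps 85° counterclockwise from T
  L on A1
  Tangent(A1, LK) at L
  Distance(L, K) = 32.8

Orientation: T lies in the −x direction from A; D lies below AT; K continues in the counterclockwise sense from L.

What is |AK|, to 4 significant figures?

67.00

A is at the origin; A and T share the same y with |AT| = 37.1 and T on the −x side, so T = (-37.10, 0.000). Since A1 is tangent to AT there, DT ⟂ AT, so D = T + (0, -11.4) = (-37.10, -11.40). On A1, T sits at bearing 90° from D; an 85° counterclockwise sweep puts L at bearing 175°, so L = D + 11.4·(cos 175°, sin 175°) = (-48.46, -10.41). Since A1 is tangent to LK there, DL ⟂ LK, so LK runs along (−sin 175°, cos 175°); with |LK| = 32.8, K = (-51.32, -43.08). Then |AK| = |K − A| = 67.00.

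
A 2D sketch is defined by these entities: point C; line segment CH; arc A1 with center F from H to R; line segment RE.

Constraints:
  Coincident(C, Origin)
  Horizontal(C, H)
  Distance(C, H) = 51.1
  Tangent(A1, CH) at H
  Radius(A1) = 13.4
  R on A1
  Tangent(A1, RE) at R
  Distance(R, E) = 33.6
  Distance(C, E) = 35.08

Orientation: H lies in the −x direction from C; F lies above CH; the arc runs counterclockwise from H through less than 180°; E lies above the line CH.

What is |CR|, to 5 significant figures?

41.325

Checks: |FH| = 13.40 ✓; |FR| = 13.40 ✓; ∠(FR, RE) = 90.00° ✓; |RE| = 33.60 ✓; |CE| = 35.08 ✓.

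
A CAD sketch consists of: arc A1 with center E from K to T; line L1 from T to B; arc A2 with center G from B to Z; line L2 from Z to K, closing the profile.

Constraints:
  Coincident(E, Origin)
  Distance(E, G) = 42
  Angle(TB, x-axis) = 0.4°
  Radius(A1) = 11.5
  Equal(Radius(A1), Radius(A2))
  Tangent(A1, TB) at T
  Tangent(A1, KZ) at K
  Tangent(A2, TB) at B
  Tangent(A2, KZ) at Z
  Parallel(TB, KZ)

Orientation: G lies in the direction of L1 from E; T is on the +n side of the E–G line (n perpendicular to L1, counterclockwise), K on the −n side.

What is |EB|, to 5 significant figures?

43.546

Tangency of A1 to both parallel lines with radius 11.5 puts T and K at E ± 11.5·n: T = (-0.080284, 11.500), K = (0.080284, -11.500). Equal radii place B and Z the same way about G: B = G + 11.5·n = (41.919, 11.793), Z = G − 11.5·n = (42.079, -11.207). Then |EB| = |B − E| = 43.546.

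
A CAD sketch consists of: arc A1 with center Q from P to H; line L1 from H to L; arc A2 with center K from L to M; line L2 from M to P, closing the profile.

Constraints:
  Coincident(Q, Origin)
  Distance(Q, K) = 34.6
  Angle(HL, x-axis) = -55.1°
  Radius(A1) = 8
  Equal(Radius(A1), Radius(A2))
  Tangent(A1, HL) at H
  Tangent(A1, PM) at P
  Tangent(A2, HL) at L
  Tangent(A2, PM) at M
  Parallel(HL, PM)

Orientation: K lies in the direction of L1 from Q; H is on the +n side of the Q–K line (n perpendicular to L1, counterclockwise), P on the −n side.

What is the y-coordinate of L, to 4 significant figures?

-23.80

The slot axis is L1's direction at -55.1°, so u = (cos -55.1°, sin -55.1°) = (0.5721, -0.8202) and n = (−sin -55.1°, cos -55.1°) = (0.8202, 0.5721). Q is at the origin and K lies 34.6 along u from Q, so K = 34.6·u = (19.80, -28.38). Tangency of A1 to both parallel lines with radius 8.0 puts H and P at Q ± 8.0·n: H = (6.561, 4.577), P = (-6.561, -4.577). Equal radii place L and M the same way about K: L = K + 8.0·n = (26.36, -23.80), M = K − 8.0·n = (13.24, -32.95). So L.y = -23.80.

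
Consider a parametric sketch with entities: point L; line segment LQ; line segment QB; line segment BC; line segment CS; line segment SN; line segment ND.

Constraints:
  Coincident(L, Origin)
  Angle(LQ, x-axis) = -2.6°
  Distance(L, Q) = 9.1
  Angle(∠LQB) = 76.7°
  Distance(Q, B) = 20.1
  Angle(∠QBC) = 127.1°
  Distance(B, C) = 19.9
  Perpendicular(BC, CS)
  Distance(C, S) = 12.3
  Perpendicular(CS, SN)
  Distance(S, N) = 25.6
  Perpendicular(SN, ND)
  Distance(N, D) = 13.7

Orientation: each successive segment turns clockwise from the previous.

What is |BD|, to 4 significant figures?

5.869

L is at the origin; LQ runs at -2.6° with length 9.1, so Q = (9.091, -0.4128). ∠LQB = 76.7° gives QB at -105.9° from the x-axis; with |QB| = 20.1, B = (3.584, -19.74). ∠QBC = 127.1° gives BC at -158.8° from the x-axis; with |BC| = 19.9, C = (-14.97, -26.94). The perpendicularity gives CS at right angles to BC, so CS runs at 111.2°; with |CS| = 12.3, S = (-19.42, -15.47). CS ⟂ SN, so SN runs at 21.20°; with |SN| = 25.6, N = (4.450, -6.215). SN is perpendicular to ND, so ND runs at -68.80°; with |ND| = 13.7, D = (9.405, -18.99). Then |BD| = |D − B| = 5.869.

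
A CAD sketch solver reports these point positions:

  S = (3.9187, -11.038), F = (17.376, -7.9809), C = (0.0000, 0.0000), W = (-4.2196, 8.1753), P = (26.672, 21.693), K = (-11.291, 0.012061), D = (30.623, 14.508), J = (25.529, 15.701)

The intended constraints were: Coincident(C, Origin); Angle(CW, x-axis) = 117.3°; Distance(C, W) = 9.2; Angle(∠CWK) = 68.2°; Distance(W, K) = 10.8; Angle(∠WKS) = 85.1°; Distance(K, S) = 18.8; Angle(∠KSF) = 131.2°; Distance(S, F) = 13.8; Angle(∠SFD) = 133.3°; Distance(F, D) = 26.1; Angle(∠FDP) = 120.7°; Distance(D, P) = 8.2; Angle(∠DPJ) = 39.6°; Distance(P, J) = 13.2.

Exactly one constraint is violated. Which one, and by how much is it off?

Distance(P, J) = 13.2 — off by 7.10.

C = (0.00, 0.00) ✓; CW at 117.3° ✓; |CW| = 9.200 ✓; ∠CWK = 68.20° ✓; |WK| = 10.80 ✓; ∠WKS = 85.10° ✓; |KS| = 18.80 ✓; ∠KSF = 131.2° ✓; |SF| = 13.80 ✓; ∠SFD = 133.3° ✓; |FD| = 26.10 ✓; ∠FDP = 120.7° ✓; |DP| = 8.200 ✓; ∠DPJ = 39.61° ✓; |PJ| = 6.100 ✗.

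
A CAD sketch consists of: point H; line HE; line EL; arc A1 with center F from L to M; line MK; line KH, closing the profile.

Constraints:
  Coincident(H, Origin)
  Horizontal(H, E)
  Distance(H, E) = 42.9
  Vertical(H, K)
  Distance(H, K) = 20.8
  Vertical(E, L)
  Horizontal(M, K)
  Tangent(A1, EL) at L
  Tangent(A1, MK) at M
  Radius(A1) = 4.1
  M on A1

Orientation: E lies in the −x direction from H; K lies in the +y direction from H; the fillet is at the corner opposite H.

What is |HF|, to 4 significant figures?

42.24

HK is vertical with |HK| = 20.8 and K on the +y side, so K = (0.000, 20.80). The virtual corner opposite H is at (-42.90, 20.80). Tangency of A1 to EL means the radius FL is perpendicular to EL and since A1 is tangent to MK there, FM ⟂ MK, with radius 4.1, so the center F sits 4.1 in from both sides at F = (-38.80, 16.70). Then |HF| = |F − H| = 42.24.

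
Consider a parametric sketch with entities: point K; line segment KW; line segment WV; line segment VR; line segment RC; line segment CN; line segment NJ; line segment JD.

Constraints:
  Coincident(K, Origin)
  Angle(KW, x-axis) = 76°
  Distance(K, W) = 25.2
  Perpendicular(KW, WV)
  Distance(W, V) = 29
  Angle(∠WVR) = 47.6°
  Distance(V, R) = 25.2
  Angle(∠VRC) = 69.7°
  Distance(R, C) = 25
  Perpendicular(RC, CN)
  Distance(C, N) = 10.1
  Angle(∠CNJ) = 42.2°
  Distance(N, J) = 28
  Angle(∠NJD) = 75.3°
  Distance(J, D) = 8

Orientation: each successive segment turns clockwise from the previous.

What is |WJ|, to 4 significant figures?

17.99

K is at the origin; KW runs at 76.0° with length 25.2, so W = (6.096, 24.45). KW is perpendicular to WV, so WV runs at -14.00°; with |WV| = 29.0, V = (34.24, 17.44). ∠WVR = 47.6° gives VR at -146.4° from the x-axis; with |VR| = 25.2, R = (13.25, 3.490). ∠VRC = 69.7° gives RC at 103.3° from the x-axis; with |RC| = 25.0, C = (7.494, 27.82). The perpendicularity gives CN at right angles to RC, so CN runs at 13.30°; with |CN| = 10.1, N = (17.32, 30.14). ∠CNJ = 42.2° gives NJ at -124.5° from the x-axis; with |NJ| = 28.0, J = (1.464, 7.068). Then |WJ| = |J − W| = 17.99.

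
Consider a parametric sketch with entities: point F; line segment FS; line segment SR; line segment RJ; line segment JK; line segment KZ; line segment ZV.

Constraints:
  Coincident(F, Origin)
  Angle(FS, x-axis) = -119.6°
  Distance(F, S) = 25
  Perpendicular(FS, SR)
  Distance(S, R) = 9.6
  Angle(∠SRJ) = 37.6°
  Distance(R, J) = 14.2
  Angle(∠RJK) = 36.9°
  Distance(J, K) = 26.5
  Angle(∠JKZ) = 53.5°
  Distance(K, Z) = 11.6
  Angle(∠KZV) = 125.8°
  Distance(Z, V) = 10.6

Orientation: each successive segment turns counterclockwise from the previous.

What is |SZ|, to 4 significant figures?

14.76

∠RJK = 36.9° gives JK at -104.1° from the x-axis; with |JK| = 26.5, K = (-15.96, -39.09). ∠JKZ = 53.5° gives KZ at 22.40° from the x-axis; with |KZ| = 11.6, Z = (-5.235, -34.67). Then |SZ| = |Z − S| = 14.76.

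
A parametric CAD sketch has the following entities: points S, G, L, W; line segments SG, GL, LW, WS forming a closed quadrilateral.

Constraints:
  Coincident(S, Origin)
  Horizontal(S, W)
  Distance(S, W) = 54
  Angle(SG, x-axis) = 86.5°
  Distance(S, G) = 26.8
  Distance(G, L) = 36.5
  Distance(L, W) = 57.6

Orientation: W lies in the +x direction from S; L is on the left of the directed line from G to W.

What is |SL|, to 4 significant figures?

58.88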